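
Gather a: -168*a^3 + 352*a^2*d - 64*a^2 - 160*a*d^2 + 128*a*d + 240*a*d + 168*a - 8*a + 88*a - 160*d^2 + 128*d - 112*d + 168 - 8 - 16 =-168*a^3 + a^2*(352*d - 64) + a*(-160*d^2 + 368*d + 248) - 160*d^2 + 16*d + 144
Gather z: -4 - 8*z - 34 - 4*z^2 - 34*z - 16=-4*z^2 - 42*z - 54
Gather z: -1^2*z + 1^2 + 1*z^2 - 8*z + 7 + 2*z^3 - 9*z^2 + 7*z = 2*z^3 - 8*z^2 - 2*z + 8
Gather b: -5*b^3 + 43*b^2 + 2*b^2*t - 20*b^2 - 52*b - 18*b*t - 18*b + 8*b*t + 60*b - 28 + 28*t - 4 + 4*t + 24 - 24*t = -5*b^3 + b^2*(2*t + 23) + b*(-10*t - 10) + 8*t - 8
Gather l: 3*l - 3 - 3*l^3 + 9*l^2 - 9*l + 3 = -3*l^3 + 9*l^2 - 6*l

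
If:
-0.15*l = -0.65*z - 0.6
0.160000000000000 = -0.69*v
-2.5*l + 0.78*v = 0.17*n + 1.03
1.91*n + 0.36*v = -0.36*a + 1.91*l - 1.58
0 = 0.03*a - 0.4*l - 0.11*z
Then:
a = -10.98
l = -0.54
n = 0.75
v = -0.23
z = -1.05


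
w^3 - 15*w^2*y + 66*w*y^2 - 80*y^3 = (w - 8*y)*(w - 5*y)*(w - 2*y)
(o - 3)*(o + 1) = o^2 - 2*o - 3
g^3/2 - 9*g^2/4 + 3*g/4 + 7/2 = (g/2 + 1/2)*(g - 7/2)*(g - 2)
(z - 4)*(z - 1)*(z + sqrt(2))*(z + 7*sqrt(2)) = z^4 - 5*z^3 + 8*sqrt(2)*z^3 - 40*sqrt(2)*z^2 + 18*z^2 - 70*z + 32*sqrt(2)*z + 56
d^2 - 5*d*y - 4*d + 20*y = (d - 4)*(d - 5*y)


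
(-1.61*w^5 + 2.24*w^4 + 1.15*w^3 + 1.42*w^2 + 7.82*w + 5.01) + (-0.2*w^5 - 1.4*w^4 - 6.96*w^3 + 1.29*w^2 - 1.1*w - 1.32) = -1.81*w^5 + 0.84*w^4 - 5.81*w^3 + 2.71*w^2 + 6.72*w + 3.69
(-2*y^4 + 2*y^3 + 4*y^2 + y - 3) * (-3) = 6*y^4 - 6*y^3 - 12*y^2 - 3*y + 9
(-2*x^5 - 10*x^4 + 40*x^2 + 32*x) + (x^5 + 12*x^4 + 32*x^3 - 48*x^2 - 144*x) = -x^5 + 2*x^4 + 32*x^3 - 8*x^2 - 112*x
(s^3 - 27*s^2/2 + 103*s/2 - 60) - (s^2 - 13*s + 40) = s^3 - 29*s^2/2 + 129*s/2 - 100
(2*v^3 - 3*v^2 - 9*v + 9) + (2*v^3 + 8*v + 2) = 4*v^3 - 3*v^2 - v + 11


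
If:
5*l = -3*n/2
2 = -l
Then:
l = -2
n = 20/3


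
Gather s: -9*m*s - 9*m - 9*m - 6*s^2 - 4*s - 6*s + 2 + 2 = -18*m - 6*s^2 + s*(-9*m - 10) + 4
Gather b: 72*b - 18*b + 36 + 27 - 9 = 54*b + 54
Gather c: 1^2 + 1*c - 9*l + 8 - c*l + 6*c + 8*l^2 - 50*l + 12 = c*(7 - l) + 8*l^2 - 59*l + 21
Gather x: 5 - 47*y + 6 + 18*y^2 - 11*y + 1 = 18*y^2 - 58*y + 12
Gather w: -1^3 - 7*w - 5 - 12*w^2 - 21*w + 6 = -12*w^2 - 28*w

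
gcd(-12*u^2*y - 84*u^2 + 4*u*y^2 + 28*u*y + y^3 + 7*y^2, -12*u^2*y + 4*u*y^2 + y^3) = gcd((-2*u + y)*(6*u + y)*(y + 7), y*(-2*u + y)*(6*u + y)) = -12*u^2 + 4*u*y + y^2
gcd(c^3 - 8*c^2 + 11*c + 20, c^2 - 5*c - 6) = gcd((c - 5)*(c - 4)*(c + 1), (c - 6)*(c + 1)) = c + 1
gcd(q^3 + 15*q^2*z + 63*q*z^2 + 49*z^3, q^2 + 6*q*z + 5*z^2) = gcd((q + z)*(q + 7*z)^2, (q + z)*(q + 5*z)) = q + z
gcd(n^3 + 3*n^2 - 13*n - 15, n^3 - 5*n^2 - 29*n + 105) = n^2 + 2*n - 15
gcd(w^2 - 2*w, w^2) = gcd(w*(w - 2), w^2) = w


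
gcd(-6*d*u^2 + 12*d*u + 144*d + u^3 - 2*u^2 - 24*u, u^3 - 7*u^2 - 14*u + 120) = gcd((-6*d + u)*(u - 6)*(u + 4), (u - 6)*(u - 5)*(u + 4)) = u^2 - 2*u - 24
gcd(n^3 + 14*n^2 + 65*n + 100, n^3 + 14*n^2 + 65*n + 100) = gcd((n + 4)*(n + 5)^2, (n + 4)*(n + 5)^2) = n^3 + 14*n^2 + 65*n + 100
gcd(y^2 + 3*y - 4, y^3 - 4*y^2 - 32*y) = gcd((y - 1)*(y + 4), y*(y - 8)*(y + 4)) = y + 4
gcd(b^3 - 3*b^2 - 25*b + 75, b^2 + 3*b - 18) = b - 3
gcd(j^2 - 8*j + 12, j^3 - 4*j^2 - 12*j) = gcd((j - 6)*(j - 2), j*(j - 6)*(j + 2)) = j - 6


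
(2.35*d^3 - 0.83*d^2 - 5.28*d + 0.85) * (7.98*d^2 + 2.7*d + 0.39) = 18.753*d^5 - 0.2784*d^4 - 43.4589*d^3 - 7.7967*d^2 + 0.2358*d + 0.3315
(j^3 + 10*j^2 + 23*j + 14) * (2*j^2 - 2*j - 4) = 2*j^5 + 18*j^4 + 22*j^3 - 58*j^2 - 120*j - 56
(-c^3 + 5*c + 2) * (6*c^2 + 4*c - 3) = -6*c^5 - 4*c^4 + 33*c^3 + 32*c^2 - 7*c - 6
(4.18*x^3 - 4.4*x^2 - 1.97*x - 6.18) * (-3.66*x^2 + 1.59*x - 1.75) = -15.2988*x^5 + 22.7502*x^4 - 7.1008*x^3 + 27.1865*x^2 - 6.3787*x + 10.815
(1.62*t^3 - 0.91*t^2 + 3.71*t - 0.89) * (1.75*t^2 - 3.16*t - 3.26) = 2.835*t^5 - 6.7117*t^4 + 4.0869*t^3 - 10.3145*t^2 - 9.2822*t + 2.9014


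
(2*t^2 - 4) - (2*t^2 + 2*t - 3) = -2*t - 1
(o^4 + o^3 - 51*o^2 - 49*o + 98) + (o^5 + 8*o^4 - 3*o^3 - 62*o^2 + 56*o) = o^5 + 9*o^4 - 2*o^3 - 113*o^2 + 7*o + 98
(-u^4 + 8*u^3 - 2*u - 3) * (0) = 0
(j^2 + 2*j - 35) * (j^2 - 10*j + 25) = j^4 - 8*j^3 - 30*j^2 + 400*j - 875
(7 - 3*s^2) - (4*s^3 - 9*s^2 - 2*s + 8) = -4*s^3 + 6*s^2 + 2*s - 1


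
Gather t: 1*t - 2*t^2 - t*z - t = -2*t^2 - t*z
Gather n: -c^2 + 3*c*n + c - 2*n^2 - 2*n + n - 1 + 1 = -c^2 + c - 2*n^2 + n*(3*c - 1)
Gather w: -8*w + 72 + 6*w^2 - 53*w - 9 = 6*w^2 - 61*w + 63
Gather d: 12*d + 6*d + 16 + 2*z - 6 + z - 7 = 18*d + 3*z + 3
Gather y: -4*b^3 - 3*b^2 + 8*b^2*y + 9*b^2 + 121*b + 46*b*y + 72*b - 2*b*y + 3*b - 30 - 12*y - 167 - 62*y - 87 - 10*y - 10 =-4*b^3 + 6*b^2 + 196*b + y*(8*b^2 + 44*b - 84) - 294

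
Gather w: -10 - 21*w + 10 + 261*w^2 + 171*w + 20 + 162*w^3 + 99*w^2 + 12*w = 162*w^3 + 360*w^2 + 162*w + 20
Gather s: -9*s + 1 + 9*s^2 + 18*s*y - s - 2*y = 9*s^2 + s*(18*y - 10) - 2*y + 1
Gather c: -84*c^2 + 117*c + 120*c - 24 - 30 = -84*c^2 + 237*c - 54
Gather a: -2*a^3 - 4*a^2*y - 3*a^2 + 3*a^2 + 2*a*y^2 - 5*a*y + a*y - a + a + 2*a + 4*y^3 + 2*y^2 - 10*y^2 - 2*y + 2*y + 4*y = -2*a^3 - 4*a^2*y + a*(2*y^2 - 4*y + 2) + 4*y^3 - 8*y^2 + 4*y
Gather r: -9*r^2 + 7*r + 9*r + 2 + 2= -9*r^2 + 16*r + 4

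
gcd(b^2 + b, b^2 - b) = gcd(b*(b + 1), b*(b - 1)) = b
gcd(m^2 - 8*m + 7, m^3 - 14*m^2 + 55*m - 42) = m^2 - 8*m + 7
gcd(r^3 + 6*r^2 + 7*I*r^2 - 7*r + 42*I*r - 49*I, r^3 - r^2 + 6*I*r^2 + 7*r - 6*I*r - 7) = r^2 + r*(-1 + 7*I) - 7*I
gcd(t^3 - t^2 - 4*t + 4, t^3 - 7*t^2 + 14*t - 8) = t^2 - 3*t + 2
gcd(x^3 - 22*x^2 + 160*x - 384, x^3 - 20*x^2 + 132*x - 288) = x^2 - 14*x + 48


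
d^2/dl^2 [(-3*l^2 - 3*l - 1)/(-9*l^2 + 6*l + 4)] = 6*(135*l^3 + 189*l^2 + 54*l + 16)/(729*l^6 - 1458*l^5 + 1080*l^3 - 288*l - 64)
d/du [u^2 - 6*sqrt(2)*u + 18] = 2*u - 6*sqrt(2)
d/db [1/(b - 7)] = -1/(b - 7)^2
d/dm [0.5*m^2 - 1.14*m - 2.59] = 1.0*m - 1.14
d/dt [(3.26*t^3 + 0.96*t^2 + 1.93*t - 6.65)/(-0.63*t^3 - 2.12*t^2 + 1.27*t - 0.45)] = (8.88178419700125e-16*t^5 - 6.3064*t^4 + 10.7122*t^3 - 11.6587*t^2 - 29.06*t + 7.577)/(0.3969*t^6 + 2.6712*t^5 + 2.8942*t^4 - 4.8178*t^3 + 3.5209*t^2 - 1.143*t + 0.2025)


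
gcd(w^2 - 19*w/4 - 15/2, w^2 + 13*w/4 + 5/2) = w + 5/4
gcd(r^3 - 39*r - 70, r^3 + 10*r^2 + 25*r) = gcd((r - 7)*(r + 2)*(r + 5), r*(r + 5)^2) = r + 5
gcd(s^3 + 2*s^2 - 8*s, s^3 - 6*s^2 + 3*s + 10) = s - 2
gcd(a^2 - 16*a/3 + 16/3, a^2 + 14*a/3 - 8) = a - 4/3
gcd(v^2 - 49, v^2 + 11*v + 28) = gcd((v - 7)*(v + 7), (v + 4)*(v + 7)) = v + 7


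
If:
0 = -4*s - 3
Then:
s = -3/4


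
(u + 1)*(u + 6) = u^2 + 7*u + 6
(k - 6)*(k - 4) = k^2 - 10*k + 24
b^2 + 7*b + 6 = (b + 1)*(b + 6)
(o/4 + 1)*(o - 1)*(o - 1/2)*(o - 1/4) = o^4/4 + 9*o^3/16 - 49*o^2/32 + 27*o/32 - 1/8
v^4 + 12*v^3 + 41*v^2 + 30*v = v*(v + 1)*(v + 5)*(v + 6)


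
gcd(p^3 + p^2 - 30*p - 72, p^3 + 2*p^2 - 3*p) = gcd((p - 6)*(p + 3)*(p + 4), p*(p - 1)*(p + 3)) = p + 3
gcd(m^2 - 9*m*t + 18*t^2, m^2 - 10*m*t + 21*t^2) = -m + 3*t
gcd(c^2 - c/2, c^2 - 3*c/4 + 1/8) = c - 1/2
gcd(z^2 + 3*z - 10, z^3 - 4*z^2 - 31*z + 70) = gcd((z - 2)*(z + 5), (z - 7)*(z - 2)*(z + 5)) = z^2 + 3*z - 10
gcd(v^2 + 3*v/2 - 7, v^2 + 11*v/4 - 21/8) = v + 7/2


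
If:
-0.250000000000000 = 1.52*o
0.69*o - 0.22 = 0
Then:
No Solution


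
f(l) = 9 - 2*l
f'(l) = -2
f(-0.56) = 10.12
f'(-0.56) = -2.00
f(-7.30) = 23.60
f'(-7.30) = -2.00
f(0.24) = 8.52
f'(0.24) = -2.00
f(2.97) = 3.06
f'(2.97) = -2.00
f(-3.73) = 16.46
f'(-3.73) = -2.00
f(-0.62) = 10.24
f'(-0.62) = -2.00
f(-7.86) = 24.72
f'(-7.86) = -2.00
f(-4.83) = 18.66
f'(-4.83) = -2.00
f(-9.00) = 27.00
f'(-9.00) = -2.00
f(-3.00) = 15.00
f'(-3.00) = -2.00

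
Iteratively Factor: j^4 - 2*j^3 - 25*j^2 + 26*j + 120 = (j - 5)*(j^3 + 3*j^2 - 10*j - 24) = (j - 5)*(j - 3)*(j^2 + 6*j + 8) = (j - 5)*(j - 3)*(j + 4)*(j + 2)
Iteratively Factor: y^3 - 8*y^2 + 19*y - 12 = (y - 3)*(y^2 - 5*y + 4) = (y - 4)*(y - 3)*(y - 1)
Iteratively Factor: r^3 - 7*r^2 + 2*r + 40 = (r - 4)*(r^2 - 3*r - 10) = (r - 4)*(r + 2)*(r - 5)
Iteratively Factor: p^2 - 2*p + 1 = (p - 1)*(p - 1)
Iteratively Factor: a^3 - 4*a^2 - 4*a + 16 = (a - 2)*(a^2 - 2*a - 8) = (a - 4)*(a - 2)*(a + 2)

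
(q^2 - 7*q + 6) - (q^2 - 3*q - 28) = 34 - 4*q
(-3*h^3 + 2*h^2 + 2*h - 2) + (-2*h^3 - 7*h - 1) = -5*h^3 + 2*h^2 - 5*h - 3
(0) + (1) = 1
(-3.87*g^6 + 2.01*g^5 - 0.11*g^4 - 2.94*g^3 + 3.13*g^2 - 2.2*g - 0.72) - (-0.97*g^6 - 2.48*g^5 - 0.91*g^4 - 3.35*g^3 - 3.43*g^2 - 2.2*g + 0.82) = -2.9*g^6 + 4.49*g^5 + 0.8*g^4 + 0.41*g^3 + 6.56*g^2 - 1.54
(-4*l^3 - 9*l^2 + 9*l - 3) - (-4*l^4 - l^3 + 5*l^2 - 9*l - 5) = 4*l^4 - 3*l^3 - 14*l^2 + 18*l + 2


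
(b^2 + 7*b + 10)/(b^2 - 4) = (b + 5)/(b - 2)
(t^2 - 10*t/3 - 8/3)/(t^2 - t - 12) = (t + 2/3)/(t + 3)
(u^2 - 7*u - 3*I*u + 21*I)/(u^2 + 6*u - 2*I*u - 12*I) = (u^2 - u*(7 + 3*I) + 21*I)/(u^2 + 2*u*(3 - I) - 12*I)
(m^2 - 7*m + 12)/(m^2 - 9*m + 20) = (m - 3)/(m - 5)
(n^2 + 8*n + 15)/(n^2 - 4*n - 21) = (n + 5)/(n - 7)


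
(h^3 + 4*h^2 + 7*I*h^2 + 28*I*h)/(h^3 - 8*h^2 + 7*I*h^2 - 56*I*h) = (h + 4)/(h - 8)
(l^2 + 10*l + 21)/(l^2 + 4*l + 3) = (l + 7)/(l + 1)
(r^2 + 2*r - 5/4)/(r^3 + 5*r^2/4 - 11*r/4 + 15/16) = 4/(4*r - 3)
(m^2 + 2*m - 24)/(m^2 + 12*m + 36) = (m - 4)/(m + 6)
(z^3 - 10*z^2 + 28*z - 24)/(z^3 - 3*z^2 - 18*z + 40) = (z^2 - 8*z + 12)/(z^2 - z - 20)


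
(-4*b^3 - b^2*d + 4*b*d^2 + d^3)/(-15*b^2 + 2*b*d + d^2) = (-4*b^3 - b^2*d + 4*b*d^2 + d^3)/(-15*b^2 + 2*b*d + d^2)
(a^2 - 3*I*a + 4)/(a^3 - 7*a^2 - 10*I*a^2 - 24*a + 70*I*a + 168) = (a + I)/(a^2 - a*(7 + 6*I) + 42*I)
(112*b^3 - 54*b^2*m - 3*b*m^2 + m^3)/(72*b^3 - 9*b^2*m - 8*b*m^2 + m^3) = (14*b^2 - 5*b*m - m^2)/(9*b^2 - m^2)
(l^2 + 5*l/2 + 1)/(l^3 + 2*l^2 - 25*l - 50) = (l + 1/2)/(l^2 - 25)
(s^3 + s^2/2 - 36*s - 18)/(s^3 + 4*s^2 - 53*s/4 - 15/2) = 2*(s - 6)/(2*s - 5)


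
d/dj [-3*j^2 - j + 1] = -6*j - 1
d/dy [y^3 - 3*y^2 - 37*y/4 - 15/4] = 3*y^2 - 6*y - 37/4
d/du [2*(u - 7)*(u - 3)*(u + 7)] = 6*u^2 - 12*u - 98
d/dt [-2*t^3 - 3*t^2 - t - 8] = -6*t^2 - 6*t - 1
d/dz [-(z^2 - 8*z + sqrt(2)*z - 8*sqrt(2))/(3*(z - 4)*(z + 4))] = (-8*z^2 + sqrt(2)*z^2 - 16*sqrt(2)*z + 32*z - 128 + 16*sqrt(2))/(3*(z^4 - 32*z^2 + 256))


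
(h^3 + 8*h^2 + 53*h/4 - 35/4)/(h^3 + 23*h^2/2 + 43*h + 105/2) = (h - 1/2)/(h + 3)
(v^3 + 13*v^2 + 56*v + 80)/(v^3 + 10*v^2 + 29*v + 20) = (v + 4)/(v + 1)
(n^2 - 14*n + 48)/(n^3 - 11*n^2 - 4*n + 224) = (n - 6)/(n^2 - 3*n - 28)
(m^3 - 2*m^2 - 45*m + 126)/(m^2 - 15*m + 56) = (m^3 - 2*m^2 - 45*m + 126)/(m^2 - 15*m + 56)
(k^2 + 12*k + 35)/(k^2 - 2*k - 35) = (k + 7)/(k - 7)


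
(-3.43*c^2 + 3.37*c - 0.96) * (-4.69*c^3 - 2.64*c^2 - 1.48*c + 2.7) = 16.0867*c^5 - 6.7501*c^4 + 0.682*c^3 - 11.7142*c^2 + 10.5198*c - 2.592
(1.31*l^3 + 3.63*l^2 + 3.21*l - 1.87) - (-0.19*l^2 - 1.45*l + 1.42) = 1.31*l^3 + 3.82*l^2 + 4.66*l - 3.29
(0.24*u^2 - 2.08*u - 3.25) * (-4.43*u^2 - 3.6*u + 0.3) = -1.0632*u^4 + 8.3504*u^3 + 21.9575*u^2 + 11.076*u - 0.975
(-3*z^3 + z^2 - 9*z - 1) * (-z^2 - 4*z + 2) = 3*z^5 + 11*z^4 - z^3 + 39*z^2 - 14*z - 2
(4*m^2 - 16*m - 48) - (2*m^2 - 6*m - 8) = 2*m^2 - 10*m - 40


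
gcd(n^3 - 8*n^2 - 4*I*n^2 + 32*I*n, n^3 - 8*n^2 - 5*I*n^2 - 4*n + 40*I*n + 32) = n^2 + n*(-8 - 4*I) + 32*I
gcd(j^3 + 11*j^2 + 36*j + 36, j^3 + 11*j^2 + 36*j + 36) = j^3 + 11*j^2 + 36*j + 36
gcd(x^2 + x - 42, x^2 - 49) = x + 7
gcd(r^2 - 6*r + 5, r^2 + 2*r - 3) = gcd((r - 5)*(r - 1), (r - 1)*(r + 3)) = r - 1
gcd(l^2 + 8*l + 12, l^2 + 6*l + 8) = l + 2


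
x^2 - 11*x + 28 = (x - 7)*(x - 4)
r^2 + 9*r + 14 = (r + 2)*(r + 7)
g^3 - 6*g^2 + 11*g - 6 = (g - 3)*(g - 2)*(g - 1)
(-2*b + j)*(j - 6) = -2*b*j + 12*b + j^2 - 6*j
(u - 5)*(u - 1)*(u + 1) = u^3 - 5*u^2 - u + 5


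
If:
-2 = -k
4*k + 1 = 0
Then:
No Solution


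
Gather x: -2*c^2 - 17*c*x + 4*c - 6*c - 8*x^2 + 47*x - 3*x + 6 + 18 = -2*c^2 - 2*c - 8*x^2 + x*(44 - 17*c) + 24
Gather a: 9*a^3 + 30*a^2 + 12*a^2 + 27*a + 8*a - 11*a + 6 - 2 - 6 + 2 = 9*a^3 + 42*a^2 + 24*a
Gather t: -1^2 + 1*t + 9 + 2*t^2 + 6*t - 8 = 2*t^2 + 7*t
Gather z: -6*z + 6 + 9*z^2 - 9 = 9*z^2 - 6*z - 3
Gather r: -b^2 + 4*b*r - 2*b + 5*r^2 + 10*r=-b^2 - 2*b + 5*r^2 + r*(4*b + 10)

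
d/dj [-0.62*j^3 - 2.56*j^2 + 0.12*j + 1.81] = -1.86*j^2 - 5.12*j + 0.12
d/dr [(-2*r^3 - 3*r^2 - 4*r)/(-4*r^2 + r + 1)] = (8*r^4 - 4*r^3 - 25*r^2 - 6*r - 4)/(16*r^4 - 8*r^3 - 7*r^2 + 2*r + 1)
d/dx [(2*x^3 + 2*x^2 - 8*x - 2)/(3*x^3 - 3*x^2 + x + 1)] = 2*(-6*x^4 + 26*x^3 + x^2 - 4*x - 3)/(9*x^6 - 18*x^5 + 15*x^4 - 5*x^2 + 2*x + 1)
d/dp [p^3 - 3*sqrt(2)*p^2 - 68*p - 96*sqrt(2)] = 3*p^2 - 6*sqrt(2)*p - 68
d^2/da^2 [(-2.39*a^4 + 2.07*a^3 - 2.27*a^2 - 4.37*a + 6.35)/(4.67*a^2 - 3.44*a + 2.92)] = (-104.246542*a^6 + 230.369232*a^5 - 365.2398*a^4 + 113.105582*a^3 + 647.35329*a^2 - 148.624584*a - 149.396968)/(101.847563*a^6 - 225.067848*a^5 + 356.8347*a^4 - 322.16288*a^3 + 223.1172*a^2 - 87.992448*a + 24.897088)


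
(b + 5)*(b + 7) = b^2 + 12*b + 35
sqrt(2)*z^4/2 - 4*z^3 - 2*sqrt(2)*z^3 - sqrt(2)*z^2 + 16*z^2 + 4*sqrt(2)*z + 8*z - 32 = (z - 4)*(z - 4*sqrt(2))*(z - sqrt(2))*(sqrt(2)*z/2 + 1)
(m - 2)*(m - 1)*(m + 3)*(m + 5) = m^4 + 5*m^3 - 7*m^2 - 29*m + 30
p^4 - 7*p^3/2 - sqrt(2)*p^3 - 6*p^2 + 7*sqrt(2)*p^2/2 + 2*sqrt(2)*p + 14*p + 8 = (p - 4)*(p + 1/2)*(p - 2*sqrt(2))*(p + sqrt(2))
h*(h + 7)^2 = h^3 + 14*h^2 + 49*h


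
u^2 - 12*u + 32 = (u - 8)*(u - 4)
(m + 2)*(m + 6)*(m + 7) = m^3 + 15*m^2 + 68*m + 84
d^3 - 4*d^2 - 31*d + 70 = (d - 7)*(d - 2)*(d + 5)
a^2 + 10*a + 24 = (a + 4)*(a + 6)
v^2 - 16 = (v - 4)*(v + 4)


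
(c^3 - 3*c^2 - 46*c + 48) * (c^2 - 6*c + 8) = c^5 - 9*c^4 - 20*c^3 + 300*c^2 - 656*c + 384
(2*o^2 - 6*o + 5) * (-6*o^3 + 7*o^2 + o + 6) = -12*o^5 + 50*o^4 - 70*o^3 + 41*o^2 - 31*o + 30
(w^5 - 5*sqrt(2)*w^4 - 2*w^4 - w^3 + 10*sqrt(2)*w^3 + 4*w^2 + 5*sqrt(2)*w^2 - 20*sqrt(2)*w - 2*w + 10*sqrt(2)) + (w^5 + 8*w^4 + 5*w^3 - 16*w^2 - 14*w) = 2*w^5 - 5*sqrt(2)*w^4 + 6*w^4 + 4*w^3 + 10*sqrt(2)*w^3 - 12*w^2 + 5*sqrt(2)*w^2 - 20*sqrt(2)*w - 16*w + 10*sqrt(2)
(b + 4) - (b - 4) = 8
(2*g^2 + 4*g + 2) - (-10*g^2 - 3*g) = 12*g^2 + 7*g + 2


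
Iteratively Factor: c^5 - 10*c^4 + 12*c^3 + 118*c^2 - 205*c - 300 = (c - 5)*(c^4 - 5*c^3 - 13*c^2 + 53*c + 60) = (c - 5)*(c + 3)*(c^3 - 8*c^2 + 11*c + 20) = (c - 5)*(c + 1)*(c + 3)*(c^2 - 9*c + 20) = (c - 5)*(c - 4)*(c + 1)*(c + 3)*(c - 5)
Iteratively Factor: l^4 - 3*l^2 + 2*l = (l)*(l^3 - 3*l + 2) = l*(l - 1)*(l^2 + l - 2) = l*(l - 1)^2*(l + 2)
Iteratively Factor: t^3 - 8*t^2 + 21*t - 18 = (t - 3)*(t^2 - 5*t + 6) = (t - 3)^2*(t - 2)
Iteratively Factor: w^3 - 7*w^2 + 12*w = (w - 3)*(w^2 - 4*w) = (w - 4)*(w - 3)*(w)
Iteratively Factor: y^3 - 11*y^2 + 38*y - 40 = (y - 5)*(y^2 - 6*y + 8) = (y - 5)*(y - 4)*(y - 2)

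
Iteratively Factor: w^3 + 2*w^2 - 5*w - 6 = (w + 1)*(w^2 + w - 6) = (w + 1)*(w + 3)*(w - 2)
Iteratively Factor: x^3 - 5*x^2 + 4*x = (x)*(x^2 - 5*x + 4) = x*(x - 1)*(x - 4)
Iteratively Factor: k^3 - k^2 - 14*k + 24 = (k - 2)*(k^2 + k - 12) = (k - 2)*(k + 4)*(k - 3)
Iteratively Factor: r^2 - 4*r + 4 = (r - 2)*(r - 2)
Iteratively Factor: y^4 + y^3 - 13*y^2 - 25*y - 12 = (y - 4)*(y^3 + 5*y^2 + 7*y + 3) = (y - 4)*(y + 1)*(y^2 + 4*y + 3) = (y - 4)*(y + 1)^2*(y + 3)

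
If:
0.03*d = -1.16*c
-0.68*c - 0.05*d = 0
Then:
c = 0.00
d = 0.00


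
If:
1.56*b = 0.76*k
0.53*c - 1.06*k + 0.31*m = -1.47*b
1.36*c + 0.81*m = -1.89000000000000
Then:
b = -0.00802188884502347*m - 1.04357481247533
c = -0.595588235294118*m - 1.38970588235294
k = -0.0164659823661008*m - 2.14207461508093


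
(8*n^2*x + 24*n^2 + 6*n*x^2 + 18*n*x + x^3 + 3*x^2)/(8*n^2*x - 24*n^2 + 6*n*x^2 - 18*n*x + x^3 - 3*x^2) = (x + 3)/(x - 3)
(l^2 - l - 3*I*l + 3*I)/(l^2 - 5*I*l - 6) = (l - 1)/(l - 2*I)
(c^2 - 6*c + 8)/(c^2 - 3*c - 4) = (c - 2)/(c + 1)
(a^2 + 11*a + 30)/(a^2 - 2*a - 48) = (a + 5)/(a - 8)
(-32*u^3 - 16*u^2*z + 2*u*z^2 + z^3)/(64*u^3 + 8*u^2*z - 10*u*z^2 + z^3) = (4*u + z)/(-8*u + z)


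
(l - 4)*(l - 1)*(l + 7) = l^3 + 2*l^2 - 31*l + 28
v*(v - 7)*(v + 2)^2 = v^4 - 3*v^3 - 24*v^2 - 28*v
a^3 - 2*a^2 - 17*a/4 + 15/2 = (a - 5/2)*(a - 3/2)*(a + 2)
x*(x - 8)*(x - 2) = x^3 - 10*x^2 + 16*x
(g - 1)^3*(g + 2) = g^4 - g^3 - 3*g^2 + 5*g - 2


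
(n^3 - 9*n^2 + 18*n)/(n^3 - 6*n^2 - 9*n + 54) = n/(n + 3)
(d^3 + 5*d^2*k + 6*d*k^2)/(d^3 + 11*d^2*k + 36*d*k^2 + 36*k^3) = d/(d + 6*k)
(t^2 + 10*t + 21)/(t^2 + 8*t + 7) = (t + 3)/(t + 1)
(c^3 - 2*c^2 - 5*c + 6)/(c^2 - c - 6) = c - 1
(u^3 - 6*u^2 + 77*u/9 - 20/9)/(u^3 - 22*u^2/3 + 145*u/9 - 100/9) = (3*u - 1)/(3*u - 5)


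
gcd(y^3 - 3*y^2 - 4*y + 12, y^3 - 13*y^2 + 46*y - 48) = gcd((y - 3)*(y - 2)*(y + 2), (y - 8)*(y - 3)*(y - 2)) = y^2 - 5*y + 6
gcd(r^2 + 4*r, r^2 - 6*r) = r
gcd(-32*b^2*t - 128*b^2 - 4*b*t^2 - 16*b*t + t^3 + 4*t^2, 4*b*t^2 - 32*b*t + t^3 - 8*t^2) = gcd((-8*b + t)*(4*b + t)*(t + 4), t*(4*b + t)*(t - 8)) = 4*b + t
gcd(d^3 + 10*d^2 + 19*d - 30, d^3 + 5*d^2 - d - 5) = d^2 + 4*d - 5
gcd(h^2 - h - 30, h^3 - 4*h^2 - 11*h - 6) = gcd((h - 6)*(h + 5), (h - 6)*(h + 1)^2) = h - 6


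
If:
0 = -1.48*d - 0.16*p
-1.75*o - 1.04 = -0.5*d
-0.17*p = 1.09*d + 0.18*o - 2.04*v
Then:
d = -4.73239436619718*v - 0.248152444076222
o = -1.35211267605634*v - 0.665186412593206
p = 43.7746478873239*v + 2.29541010770505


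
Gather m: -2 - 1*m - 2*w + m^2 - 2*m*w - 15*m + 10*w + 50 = m^2 + m*(-2*w - 16) + 8*w + 48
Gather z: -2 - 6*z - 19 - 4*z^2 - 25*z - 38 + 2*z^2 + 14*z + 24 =-2*z^2 - 17*z - 35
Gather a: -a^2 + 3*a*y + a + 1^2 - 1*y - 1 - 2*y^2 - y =-a^2 + a*(3*y + 1) - 2*y^2 - 2*y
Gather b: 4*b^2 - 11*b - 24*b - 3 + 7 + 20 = 4*b^2 - 35*b + 24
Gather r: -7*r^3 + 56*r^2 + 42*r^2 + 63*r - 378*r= -7*r^3 + 98*r^2 - 315*r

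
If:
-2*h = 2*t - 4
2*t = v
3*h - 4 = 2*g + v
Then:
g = 1 - 5*v/4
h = 2 - v/2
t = v/2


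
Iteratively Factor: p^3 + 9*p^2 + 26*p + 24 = (p + 2)*(p^2 + 7*p + 12) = (p + 2)*(p + 3)*(p + 4)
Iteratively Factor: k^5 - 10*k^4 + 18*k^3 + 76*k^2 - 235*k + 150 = (k - 1)*(k^4 - 9*k^3 + 9*k^2 + 85*k - 150) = (k - 5)*(k - 1)*(k^3 - 4*k^2 - 11*k + 30) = (k - 5)*(k - 1)*(k + 3)*(k^2 - 7*k + 10) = (k - 5)^2*(k - 1)*(k + 3)*(k - 2)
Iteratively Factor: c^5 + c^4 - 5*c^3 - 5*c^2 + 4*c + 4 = (c + 2)*(c^4 - c^3 - 3*c^2 + c + 2) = (c + 1)*(c + 2)*(c^3 - 2*c^2 - c + 2) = (c - 2)*(c + 1)*(c + 2)*(c^2 - 1) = (c - 2)*(c + 1)^2*(c + 2)*(c - 1)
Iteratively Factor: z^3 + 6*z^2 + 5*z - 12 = (z + 4)*(z^2 + 2*z - 3) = (z - 1)*(z + 4)*(z + 3)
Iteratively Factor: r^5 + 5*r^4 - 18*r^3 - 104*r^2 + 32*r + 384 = (r - 4)*(r^4 + 9*r^3 + 18*r^2 - 32*r - 96) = (r - 4)*(r + 4)*(r^3 + 5*r^2 - 2*r - 24) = (r - 4)*(r + 4)^2*(r^2 + r - 6) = (r - 4)*(r - 2)*(r + 4)^2*(r + 3)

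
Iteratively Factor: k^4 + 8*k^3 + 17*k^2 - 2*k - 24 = (k + 4)*(k^3 + 4*k^2 + k - 6) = (k + 2)*(k + 4)*(k^2 + 2*k - 3) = (k + 2)*(k + 3)*(k + 4)*(k - 1)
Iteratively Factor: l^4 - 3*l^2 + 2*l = (l - 1)*(l^3 + l^2 - 2*l) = (l - 1)*(l + 2)*(l^2 - l) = (l - 1)^2*(l + 2)*(l)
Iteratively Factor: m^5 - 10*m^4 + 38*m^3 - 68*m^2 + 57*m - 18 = (m - 1)*(m^4 - 9*m^3 + 29*m^2 - 39*m + 18) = (m - 2)*(m - 1)*(m^3 - 7*m^2 + 15*m - 9) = (m - 2)*(m - 1)^2*(m^2 - 6*m + 9) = (m - 3)*(m - 2)*(m - 1)^2*(m - 3)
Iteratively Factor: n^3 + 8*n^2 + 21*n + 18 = (n + 2)*(n^2 + 6*n + 9) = (n + 2)*(n + 3)*(n + 3)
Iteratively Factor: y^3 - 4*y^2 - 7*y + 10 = (y - 5)*(y^2 + y - 2) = (y - 5)*(y + 2)*(y - 1)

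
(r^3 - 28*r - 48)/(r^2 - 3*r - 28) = (r^2 - 4*r - 12)/(r - 7)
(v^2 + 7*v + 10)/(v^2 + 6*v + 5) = (v + 2)/(v + 1)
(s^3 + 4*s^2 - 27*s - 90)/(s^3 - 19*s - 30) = (s + 6)/(s + 2)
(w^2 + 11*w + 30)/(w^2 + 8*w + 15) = (w + 6)/(w + 3)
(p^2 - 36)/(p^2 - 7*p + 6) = (p + 6)/(p - 1)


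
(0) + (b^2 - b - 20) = b^2 - b - 20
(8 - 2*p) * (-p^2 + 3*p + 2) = 2*p^3 - 14*p^2 + 20*p + 16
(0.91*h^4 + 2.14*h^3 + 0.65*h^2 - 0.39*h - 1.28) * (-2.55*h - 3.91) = -2.3205*h^5 - 9.0151*h^4 - 10.0249*h^3 - 1.547*h^2 + 4.7889*h + 5.0048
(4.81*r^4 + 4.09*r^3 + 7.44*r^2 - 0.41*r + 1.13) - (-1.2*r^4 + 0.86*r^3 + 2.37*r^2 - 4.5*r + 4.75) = 6.01*r^4 + 3.23*r^3 + 5.07*r^2 + 4.09*r - 3.62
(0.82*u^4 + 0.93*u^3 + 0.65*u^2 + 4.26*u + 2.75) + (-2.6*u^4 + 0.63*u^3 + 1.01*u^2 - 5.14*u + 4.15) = -1.78*u^4 + 1.56*u^3 + 1.66*u^2 - 0.88*u + 6.9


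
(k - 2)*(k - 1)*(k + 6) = k^3 + 3*k^2 - 16*k + 12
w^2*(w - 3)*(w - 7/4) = w^4 - 19*w^3/4 + 21*w^2/4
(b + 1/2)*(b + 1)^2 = b^3 + 5*b^2/2 + 2*b + 1/2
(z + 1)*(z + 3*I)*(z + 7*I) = z^3 + z^2 + 10*I*z^2 - 21*z + 10*I*z - 21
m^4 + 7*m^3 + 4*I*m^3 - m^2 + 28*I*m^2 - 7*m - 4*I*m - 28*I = (m - 1)*(m + 1)*(m + 7)*(m + 4*I)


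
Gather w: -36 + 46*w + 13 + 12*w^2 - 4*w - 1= 12*w^2 + 42*w - 24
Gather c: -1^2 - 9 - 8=-18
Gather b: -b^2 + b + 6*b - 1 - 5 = -b^2 + 7*b - 6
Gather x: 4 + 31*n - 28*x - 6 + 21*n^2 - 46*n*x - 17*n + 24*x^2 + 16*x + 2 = 21*n^2 + 14*n + 24*x^2 + x*(-46*n - 12)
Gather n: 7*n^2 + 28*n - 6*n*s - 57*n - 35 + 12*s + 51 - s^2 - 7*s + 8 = 7*n^2 + n*(-6*s - 29) - s^2 + 5*s + 24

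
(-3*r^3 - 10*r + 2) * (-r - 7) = 3*r^4 + 21*r^3 + 10*r^2 + 68*r - 14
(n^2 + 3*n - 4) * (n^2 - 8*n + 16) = n^4 - 5*n^3 - 12*n^2 + 80*n - 64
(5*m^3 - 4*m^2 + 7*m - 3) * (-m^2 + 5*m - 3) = -5*m^5 + 29*m^4 - 42*m^3 + 50*m^2 - 36*m + 9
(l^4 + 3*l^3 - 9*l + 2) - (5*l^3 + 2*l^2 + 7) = l^4 - 2*l^3 - 2*l^2 - 9*l - 5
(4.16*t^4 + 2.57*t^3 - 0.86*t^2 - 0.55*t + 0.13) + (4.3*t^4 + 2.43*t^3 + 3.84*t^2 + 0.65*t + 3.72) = 8.46*t^4 + 5.0*t^3 + 2.98*t^2 + 0.1*t + 3.85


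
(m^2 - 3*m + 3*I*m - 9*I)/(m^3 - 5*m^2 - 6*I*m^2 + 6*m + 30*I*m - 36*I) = (m + 3*I)/(m^2 + m*(-2 - 6*I) + 12*I)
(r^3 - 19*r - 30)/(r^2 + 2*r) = r - 2 - 15/r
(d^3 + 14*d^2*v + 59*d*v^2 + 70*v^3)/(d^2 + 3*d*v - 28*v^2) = (-d^2 - 7*d*v - 10*v^2)/(-d + 4*v)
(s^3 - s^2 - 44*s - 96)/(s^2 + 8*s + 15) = (s^2 - 4*s - 32)/(s + 5)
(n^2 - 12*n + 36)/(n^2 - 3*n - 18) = (n - 6)/(n + 3)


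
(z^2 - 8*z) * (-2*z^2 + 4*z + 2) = -2*z^4 + 20*z^3 - 30*z^2 - 16*z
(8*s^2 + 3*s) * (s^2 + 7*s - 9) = 8*s^4 + 59*s^3 - 51*s^2 - 27*s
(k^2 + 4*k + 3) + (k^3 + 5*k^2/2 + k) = k^3 + 7*k^2/2 + 5*k + 3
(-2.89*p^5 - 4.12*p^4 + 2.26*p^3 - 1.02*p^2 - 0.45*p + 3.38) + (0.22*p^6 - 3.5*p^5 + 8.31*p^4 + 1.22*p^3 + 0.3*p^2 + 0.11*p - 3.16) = 0.22*p^6 - 6.39*p^5 + 4.19*p^4 + 3.48*p^3 - 0.72*p^2 - 0.34*p + 0.22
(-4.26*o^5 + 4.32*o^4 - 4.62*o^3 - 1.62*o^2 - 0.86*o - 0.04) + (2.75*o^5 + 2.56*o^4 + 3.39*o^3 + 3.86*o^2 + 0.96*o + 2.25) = -1.51*o^5 + 6.88*o^4 - 1.23*o^3 + 2.24*o^2 + 0.1*o + 2.21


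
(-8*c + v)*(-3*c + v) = 24*c^2 - 11*c*v + v^2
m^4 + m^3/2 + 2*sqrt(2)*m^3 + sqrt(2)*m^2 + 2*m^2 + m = m*(m + sqrt(2))*(sqrt(2)*m/2 + 1)*(sqrt(2)*m + sqrt(2)/2)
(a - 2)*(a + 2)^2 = a^3 + 2*a^2 - 4*a - 8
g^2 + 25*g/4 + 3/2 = (g + 1/4)*(g + 6)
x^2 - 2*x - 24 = (x - 6)*(x + 4)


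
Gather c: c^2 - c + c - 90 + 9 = c^2 - 81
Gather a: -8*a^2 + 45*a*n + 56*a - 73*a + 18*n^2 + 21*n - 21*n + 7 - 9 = -8*a^2 + a*(45*n - 17) + 18*n^2 - 2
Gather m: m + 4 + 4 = m + 8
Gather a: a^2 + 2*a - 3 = a^2 + 2*a - 3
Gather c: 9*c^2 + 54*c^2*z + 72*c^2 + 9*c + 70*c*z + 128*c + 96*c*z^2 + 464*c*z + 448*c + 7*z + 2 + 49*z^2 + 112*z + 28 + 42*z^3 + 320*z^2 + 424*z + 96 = c^2*(54*z + 81) + c*(96*z^2 + 534*z + 585) + 42*z^3 + 369*z^2 + 543*z + 126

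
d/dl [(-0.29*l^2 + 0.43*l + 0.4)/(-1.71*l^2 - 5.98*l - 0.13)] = (2.4695*l^2 + 1.4434*l + 2.3361)/(2.9241*l^4 + 20.4516*l^3 + 36.205*l^2 + 1.5548*l + 0.0169)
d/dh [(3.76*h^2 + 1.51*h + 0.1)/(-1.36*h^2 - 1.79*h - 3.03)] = (-4.6768*h^2 - 22.5136*h - 4.3963)/(1.8496*h^4 + 4.8688*h^3 + 11.4457*h^2 + 10.8474*h + 9.1809)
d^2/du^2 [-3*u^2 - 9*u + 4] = -6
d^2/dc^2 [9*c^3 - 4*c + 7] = 54*c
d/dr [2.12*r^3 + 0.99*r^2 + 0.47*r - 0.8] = 6.36*r^2 + 1.98*r + 0.47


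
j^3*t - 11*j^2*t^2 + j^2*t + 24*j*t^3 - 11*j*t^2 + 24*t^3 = (j - 8*t)*(j - 3*t)*(j*t + t)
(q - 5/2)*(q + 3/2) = q^2 - q - 15/4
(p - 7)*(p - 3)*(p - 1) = p^3 - 11*p^2 + 31*p - 21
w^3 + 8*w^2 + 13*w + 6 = (w + 1)^2*(w + 6)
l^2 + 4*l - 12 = (l - 2)*(l + 6)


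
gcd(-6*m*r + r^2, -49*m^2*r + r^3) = r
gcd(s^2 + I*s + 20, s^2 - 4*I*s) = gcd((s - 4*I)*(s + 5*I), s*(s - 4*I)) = s - 4*I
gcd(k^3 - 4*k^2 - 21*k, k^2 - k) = k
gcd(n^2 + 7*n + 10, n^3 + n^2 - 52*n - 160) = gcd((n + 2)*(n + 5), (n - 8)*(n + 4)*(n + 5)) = n + 5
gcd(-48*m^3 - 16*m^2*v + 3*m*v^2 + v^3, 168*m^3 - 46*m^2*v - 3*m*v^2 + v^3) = -4*m + v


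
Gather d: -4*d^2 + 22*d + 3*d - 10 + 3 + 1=-4*d^2 + 25*d - 6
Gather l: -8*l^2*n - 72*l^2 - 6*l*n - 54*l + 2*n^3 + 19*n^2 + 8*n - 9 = l^2*(-8*n - 72) + l*(-6*n - 54) + 2*n^3 + 19*n^2 + 8*n - 9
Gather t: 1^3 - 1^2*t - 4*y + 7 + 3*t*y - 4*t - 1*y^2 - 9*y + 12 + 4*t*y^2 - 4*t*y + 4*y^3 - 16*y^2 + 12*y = t*(4*y^2 - y - 5) + 4*y^3 - 17*y^2 - y + 20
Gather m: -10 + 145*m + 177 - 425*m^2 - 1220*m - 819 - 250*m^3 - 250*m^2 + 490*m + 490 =-250*m^3 - 675*m^2 - 585*m - 162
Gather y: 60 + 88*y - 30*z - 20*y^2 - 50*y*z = -20*y^2 + y*(88 - 50*z) - 30*z + 60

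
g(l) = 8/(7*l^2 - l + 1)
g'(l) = 8*(1 - 14*l)/(7*l^2 - l + 1)^2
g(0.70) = 2.14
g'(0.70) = -5.06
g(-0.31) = 4.03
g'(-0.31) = 10.87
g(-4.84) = 0.05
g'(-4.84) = 0.02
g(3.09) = 0.12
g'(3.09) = -0.08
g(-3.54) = 0.09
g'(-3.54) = 0.05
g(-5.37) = 0.04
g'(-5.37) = 0.01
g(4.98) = 0.05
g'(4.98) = -0.02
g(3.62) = 0.09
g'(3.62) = -0.05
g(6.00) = 0.03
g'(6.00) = -0.01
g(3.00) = 0.13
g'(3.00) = -0.09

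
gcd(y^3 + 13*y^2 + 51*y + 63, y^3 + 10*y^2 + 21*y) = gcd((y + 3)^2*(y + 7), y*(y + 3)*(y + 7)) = y^2 + 10*y + 21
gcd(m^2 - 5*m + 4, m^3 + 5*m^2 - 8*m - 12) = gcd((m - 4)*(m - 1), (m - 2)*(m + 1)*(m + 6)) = 1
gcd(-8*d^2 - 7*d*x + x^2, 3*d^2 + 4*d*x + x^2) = d + x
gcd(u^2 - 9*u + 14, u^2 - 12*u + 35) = u - 7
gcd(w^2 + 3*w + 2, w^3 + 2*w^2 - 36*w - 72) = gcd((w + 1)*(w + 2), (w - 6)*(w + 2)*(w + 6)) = w + 2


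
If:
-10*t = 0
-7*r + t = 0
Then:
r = 0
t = 0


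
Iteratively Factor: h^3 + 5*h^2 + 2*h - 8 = (h + 4)*(h^2 + h - 2) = (h + 2)*(h + 4)*(h - 1)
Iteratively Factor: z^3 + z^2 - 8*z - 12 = (z + 2)*(z^2 - z - 6) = (z + 2)^2*(z - 3)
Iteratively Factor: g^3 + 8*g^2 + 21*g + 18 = (g + 3)*(g^2 + 5*g + 6) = (g + 2)*(g + 3)*(g + 3)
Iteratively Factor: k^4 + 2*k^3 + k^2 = (k + 1)*(k^3 + k^2) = k*(k + 1)*(k^2 + k) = k^2*(k + 1)*(k + 1)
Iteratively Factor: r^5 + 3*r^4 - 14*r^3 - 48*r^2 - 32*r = (r + 4)*(r^4 - r^3 - 10*r^2 - 8*r) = (r + 1)*(r + 4)*(r^3 - 2*r^2 - 8*r) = r*(r + 1)*(r + 4)*(r^2 - 2*r - 8) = r*(r + 1)*(r + 2)*(r + 4)*(r - 4)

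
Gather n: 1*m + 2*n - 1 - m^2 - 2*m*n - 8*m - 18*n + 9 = -m^2 - 7*m + n*(-2*m - 16) + 8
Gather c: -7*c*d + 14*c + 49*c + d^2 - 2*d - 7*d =c*(63 - 7*d) + d^2 - 9*d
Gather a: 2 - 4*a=2 - 4*a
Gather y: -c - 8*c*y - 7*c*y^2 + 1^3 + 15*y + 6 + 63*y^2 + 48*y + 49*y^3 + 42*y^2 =-c + 49*y^3 + y^2*(105 - 7*c) + y*(63 - 8*c) + 7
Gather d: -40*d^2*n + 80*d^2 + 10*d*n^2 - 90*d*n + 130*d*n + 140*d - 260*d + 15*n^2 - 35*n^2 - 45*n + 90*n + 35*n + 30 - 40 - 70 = d^2*(80 - 40*n) + d*(10*n^2 + 40*n - 120) - 20*n^2 + 80*n - 80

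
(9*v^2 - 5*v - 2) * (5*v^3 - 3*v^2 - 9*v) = 45*v^5 - 52*v^4 - 76*v^3 + 51*v^2 + 18*v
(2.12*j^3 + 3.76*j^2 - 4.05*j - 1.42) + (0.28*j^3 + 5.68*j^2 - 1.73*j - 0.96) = 2.4*j^3 + 9.44*j^2 - 5.78*j - 2.38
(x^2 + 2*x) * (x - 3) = x^3 - x^2 - 6*x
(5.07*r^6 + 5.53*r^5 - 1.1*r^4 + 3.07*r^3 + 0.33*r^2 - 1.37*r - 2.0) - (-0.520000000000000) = 5.07*r^6 + 5.53*r^5 - 1.1*r^4 + 3.07*r^3 + 0.33*r^2 - 1.37*r - 1.48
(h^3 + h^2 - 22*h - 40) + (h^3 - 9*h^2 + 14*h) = 2*h^3 - 8*h^2 - 8*h - 40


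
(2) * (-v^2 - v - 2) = -2*v^2 - 2*v - 4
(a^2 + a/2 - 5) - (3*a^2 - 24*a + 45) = -2*a^2 + 49*a/2 - 50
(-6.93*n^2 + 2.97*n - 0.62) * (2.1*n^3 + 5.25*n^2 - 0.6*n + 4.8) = -14.553*n^5 - 30.1455*n^4 + 18.4485*n^3 - 38.301*n^2 + 14.628*n - 2.976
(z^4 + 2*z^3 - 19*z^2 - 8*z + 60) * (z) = z^5 + 2*z^4 - 19*z^3 - 8*z^2 + 60*z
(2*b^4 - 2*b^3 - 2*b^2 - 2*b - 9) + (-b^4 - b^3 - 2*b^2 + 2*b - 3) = b^4 - 3*b^3 - 4*b^2 - 12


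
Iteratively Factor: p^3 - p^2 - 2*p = (p - 2)*(p^2 + p) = (p - 2)*(p + 1)*(p)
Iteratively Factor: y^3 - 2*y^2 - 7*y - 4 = (y + 1)*(y^2 - 3*y - 4) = (y - 4)*(y + 1)*(y + 1)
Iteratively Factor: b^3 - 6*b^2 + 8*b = (b)*(b^2 - 6*b + 8) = b*(b - 4)*(b - 2)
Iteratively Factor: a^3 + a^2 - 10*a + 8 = (a + 4)*(a^2 - 3*a + 2) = (a - 1)*(a + 4)*(a - 2)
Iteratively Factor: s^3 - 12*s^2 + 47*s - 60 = (s - 4)*(s^2 - 8*s + 15) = (s - 5)*(s - 4)*(s - 3)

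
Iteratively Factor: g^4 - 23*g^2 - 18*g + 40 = (g + 4)*(g^3 - 4*g^2 - 7*g + 10) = (g - 5)*(g + 4)*(g^2 + g - 2) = (g - 5)*(g + 2)*(g + 4)*(g - 1)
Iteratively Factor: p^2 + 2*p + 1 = (p + 1)*(p + 1)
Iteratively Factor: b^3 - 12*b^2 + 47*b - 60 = (b - 5)*(b^2 - 7*b + 12) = (b - 5)*(b - 4)*(b - 3)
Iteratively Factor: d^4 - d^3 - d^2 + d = (d - 1)*(d^3 - d) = (d - 1)^2*(d^2 + d) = d*(d - 1)^2*(d + 1)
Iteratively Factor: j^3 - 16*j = (j + 4)*(j^2 - 4*j) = j*(j + 4)*(j - 4)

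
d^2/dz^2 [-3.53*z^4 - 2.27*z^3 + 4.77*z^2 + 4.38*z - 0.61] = -42.36*z^2 - 13.62*z + 9.54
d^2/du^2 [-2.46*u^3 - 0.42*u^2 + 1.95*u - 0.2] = -14.76*u - 0.84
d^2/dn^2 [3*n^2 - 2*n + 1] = 6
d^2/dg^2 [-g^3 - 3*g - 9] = -6*g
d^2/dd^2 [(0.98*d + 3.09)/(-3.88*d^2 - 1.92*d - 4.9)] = (-(0.98*d + 3.09)*(7.76*d + 1.92)*(15.52*d + 3.84) + (22.8144*d + 27.7416)*(3.88*d^2 + 1.92*d + 4.9))/(3.88*d^2 + 1.92*d + 4.9)^3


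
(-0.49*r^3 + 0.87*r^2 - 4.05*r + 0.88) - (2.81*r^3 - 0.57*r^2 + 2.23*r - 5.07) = -3.3*r^3 + 1.44*r^2 - 6.28*r + 5.95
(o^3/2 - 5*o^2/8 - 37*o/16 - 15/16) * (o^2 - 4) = o^5/2 - 5*o^4/8 - 69*o^3/16 + 25*o^2/16 + 37*o/4 + 15/4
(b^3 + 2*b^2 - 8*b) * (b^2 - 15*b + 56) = b^5 - 13*b^4 + 18*b^3 + 232*b^2 - 448*b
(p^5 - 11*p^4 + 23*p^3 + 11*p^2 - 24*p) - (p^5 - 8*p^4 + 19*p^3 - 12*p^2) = -3*p^4 + 4*p^3 + 23*p^2 - 24*p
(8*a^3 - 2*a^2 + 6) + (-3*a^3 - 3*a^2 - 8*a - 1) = 5*a^3 - 5*a^2 - 8*a + 5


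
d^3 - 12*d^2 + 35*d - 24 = (d - 8)*(d - 3)*(d - 1)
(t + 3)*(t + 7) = t^2 + 10*t + 21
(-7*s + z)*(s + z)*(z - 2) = -7*s^2*z + 14*s^2 - 6*s*z^2 + 12*s*z + z^3 - 2*z^2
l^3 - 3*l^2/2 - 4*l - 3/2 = (l - 3)*(l + 1/2)*(l + 1)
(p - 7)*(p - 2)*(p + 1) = p^3 - 8*p^2 + 5*p + 14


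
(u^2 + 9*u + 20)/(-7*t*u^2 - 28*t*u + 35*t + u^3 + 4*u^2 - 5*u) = (-u - 4)/(7*t*u - 7*t - u^2 + u)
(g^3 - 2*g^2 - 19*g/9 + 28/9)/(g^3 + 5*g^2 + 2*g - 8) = (g^2 - g - 28/9)/(g^2 + 6*g + 8)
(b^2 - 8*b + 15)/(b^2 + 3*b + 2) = (b^2 - 8*b + 15)/(b^2 + 3*b + 2)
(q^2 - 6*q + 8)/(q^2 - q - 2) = (q - 4)/(q + 1)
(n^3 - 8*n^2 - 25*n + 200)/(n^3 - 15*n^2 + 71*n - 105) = (n^2 - 3*n - 40)/(n^2 - 10*n + 21)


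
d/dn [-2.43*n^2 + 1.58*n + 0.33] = 1.58 - 4.86*n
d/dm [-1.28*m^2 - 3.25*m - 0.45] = -2.56*m - 3.25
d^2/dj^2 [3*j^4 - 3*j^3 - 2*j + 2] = 18*j*(2*j - 1)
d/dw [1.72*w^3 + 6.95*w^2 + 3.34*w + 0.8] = 5.16*w^2 + 13.9*w + 3.34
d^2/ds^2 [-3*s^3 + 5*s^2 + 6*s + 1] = 10 - 18*s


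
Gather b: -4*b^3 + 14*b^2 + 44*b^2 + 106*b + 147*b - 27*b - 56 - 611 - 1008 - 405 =-4*b^3 + 58*b^2 + 226*b - 2080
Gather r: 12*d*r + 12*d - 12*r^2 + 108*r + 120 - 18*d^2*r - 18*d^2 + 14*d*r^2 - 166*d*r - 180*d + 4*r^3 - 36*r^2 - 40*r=-18*d^2 - 168*d + 4*r^3 + r^2*(14*d - 48) + r*(-18*d^2 - 154*d + 68) + 120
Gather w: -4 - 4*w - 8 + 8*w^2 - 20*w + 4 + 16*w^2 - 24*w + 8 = 24*w^2 - 48*w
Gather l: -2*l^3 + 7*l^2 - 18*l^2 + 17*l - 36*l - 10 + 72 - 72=-2*l^3 - 11*l^2 - 19*l - 10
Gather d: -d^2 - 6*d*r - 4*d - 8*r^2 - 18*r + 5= -d^2 + d*(-6*r - 4) - 8*r^2 - 18*r + 5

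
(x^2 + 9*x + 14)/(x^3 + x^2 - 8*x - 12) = (x + 7)/(x^2 - x - 6)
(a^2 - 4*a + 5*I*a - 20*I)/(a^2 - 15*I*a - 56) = (a^2 + a*(-4 + 5*I) - 20*I)/(a^2 - 15*I*a - 56)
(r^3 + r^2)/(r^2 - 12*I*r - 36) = r^2*(r + 1)/(r^2 - 12*I*r - 36)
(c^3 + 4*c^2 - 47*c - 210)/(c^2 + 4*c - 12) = (c^2 - 2*c - 35)/(c - 2)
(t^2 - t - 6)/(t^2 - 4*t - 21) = (-t^2 + t + 6)/(-t^2 + 4*t + 21)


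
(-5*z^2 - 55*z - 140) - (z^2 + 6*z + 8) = -6*z^2 - 61*z - 148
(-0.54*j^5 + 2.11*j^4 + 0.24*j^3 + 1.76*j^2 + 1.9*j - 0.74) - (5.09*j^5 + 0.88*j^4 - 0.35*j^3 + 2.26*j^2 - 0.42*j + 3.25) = -5.63*j^5 + 1.23*j^4 + 0.59*j^3 - 0.5*j^2 + 2.32*j - 3.99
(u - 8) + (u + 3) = 2*u - 5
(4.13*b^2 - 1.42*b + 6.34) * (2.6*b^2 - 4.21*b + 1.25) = 10.738*b^4 - 21.0793*b^3 + 27.6247*b^2 - 28.4664*b + 7.925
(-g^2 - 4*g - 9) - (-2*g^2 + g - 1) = g^2 - 5*g - 8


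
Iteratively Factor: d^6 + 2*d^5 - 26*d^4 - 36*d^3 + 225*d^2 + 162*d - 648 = (d + 4)*(d^5 - 2*d^4 - 18*d^3 + 36*d^2 + 81*d - 162) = (d + 3)*(d + 4)*(d^4 - 5*d^3 - 3*d^2 + 45*d - 54) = (d - 3)*(d + 3)*(d + 4)*(d^3 - 2*d^2 - 9*d + 18) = (d - 3)^2*(d + 3)*(d + 4)*(d^2 + d - 6) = (d - 3)^2*(d + 3)^2*(d + 4)*(d - 2)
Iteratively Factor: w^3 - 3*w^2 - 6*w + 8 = (w + 2)*(w^2 - 5*w + 4) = (w - 4)*(w + 2)*(w - 1)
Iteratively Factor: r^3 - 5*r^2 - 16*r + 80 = (r + 4)*(r^2 - 9*r + 20) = (r - 5)*(r + 4)*(r - 4)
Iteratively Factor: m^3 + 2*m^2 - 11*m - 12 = (m - 3)*(m^2 + 5*m + 4) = (m - 3)*(m + 4)*(m + 1)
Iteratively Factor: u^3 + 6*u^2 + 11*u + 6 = (u + 3)*(u^2 + 3*u + 2) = (u + 1)*(u + 3)*(u + 2)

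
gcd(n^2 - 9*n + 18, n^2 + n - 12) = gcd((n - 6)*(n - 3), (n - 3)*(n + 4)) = n - 3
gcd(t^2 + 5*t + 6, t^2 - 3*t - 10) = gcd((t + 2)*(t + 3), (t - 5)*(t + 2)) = t + 2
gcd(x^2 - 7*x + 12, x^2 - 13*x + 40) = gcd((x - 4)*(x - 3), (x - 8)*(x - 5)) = 1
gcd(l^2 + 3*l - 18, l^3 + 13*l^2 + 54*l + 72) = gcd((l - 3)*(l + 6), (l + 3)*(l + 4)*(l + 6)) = l + 6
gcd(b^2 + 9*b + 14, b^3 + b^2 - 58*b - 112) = b^2 + 9*b + 14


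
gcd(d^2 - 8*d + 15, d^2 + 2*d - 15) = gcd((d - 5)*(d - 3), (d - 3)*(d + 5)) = d - 3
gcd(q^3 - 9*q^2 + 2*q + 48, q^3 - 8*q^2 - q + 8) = q - 8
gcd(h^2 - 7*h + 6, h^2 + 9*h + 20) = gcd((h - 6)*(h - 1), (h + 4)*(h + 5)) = 1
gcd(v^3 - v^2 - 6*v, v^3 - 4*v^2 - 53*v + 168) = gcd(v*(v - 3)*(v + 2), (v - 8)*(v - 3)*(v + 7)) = v - 3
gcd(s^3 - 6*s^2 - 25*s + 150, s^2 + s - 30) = s - 5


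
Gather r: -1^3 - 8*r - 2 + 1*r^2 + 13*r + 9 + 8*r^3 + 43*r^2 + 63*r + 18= 8*r^3 + 44*r^2 + 68*r + 24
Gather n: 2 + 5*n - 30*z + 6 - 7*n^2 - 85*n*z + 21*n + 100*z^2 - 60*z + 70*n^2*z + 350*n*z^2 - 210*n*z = n^2*(70*z - 7) + n*(350*z^2 - 295*z + 26) + 100*z^2 - 90*z + 8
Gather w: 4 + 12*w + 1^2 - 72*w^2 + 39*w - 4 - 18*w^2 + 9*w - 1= -90*w^2 + 60*w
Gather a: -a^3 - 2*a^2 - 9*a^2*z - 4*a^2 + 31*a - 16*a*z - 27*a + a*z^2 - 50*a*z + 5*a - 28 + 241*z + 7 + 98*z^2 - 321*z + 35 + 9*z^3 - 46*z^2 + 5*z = -a^3 + a^2*(-9*z - 6) + a*(z^2 - 66*z + 9) + 9*z^3 + 52*z^2 - 75*z + 14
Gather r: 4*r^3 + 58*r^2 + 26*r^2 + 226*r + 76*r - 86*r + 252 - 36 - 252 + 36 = 4*r^3 + 84*r^2 + 216*r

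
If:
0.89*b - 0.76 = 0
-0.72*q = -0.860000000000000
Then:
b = 0.85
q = 1.19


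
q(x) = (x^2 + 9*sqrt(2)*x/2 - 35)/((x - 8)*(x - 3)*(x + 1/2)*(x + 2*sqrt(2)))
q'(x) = (2*x + 9*sqrt(2)/2)/((x - 8)*(x - 3)*(x + 1/2)*(x + 2*sqrt(2))) - (x^2 + 9*sqrt(2)*x/2 - 35)/((x - 8)*(x - 3)*(x + 1/2)*(x + 2*sqrt(2))^2) - (x^2 + 9*sqrt(2)*x/2 - 35)/((x - 8)*(x - 3)*(x + 1/2)^2*(x + 2*sqrt(2))) - (x^2 + 9*sqrt(2)*x/2 - 35)/((x - 8)*(x - 3)^2*(x + 1/2)*(x + 2*sqrt(2))) - (x^2 + 9*sqrt(2)*x/2 - 35)/((x - 8)^2*(x - 3)*(x + 1/2)*(x + 2*sqrt(2))) = ((x - 8)*(x - 3)*(x + 2*sqrt(2))*(2*x + 1)*(4*x + 9*sqrt(2)) + 2*(x - 8)*(x - 3)*(x + 2*sqrt(2))*(-2*x^2 - 9*sqrt(2)*x + 70) + (x - 8)*(x - 3)*(2*x + 1)*(-2*x^2 - 9*sqrt(2)*x + 70) + (x - 8)*(x + 2*sqrt(2))*(2*x + 1)*(-2*x^2 - 9*sqrt(2)*x + 70) + (x - 3)*(x + 2*sqrt(2))*(2*x + 1)*(-2*x^2 - 9*sqrt(2)*x + 70))/((x - 8)^2*(x - 3)^2*(x + 2*sqrt(2))^2*(2*x + 1)^2)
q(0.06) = -0.92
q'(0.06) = 1.70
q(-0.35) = -3.57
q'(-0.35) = 24.28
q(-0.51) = 54.85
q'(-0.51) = 5475.84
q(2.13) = -0.25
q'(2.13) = -0.03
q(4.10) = -0.06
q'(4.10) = -0.05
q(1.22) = -0.31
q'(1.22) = 0.14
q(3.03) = 2.12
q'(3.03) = -75.23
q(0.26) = -0.67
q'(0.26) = 0.90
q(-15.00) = 0.00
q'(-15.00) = 0.00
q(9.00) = 0.15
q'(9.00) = -0.17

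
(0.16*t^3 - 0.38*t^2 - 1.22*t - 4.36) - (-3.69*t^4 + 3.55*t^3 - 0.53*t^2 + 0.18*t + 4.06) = 3.69*t^4 - 3.39*t^3 + 0.15*t^2 - 1.4*t - 8.42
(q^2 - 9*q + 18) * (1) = q^2 - 9*q + 18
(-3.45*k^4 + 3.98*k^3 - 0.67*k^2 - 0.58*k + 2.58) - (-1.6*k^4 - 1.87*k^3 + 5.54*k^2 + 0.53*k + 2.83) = -1.85*k^4 + 5.85*k^3 - 6.21*k^2 - 1.11*k - 0.25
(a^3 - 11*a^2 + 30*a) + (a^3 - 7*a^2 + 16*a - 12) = 2*a^3 - 18*a^2 + 46*a - 12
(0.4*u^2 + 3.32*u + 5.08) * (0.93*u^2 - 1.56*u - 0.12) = 0.372*u^4 + 2.4636*u^3 - 0.5028*u^2 - 8.3232*u - 0.6096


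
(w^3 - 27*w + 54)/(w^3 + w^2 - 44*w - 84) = (w^2 - 6*w + 9)/(w^2 - 5*w - 14)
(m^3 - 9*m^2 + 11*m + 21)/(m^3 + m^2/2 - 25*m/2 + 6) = 2*(m^2 - 6*m - 7)/(2*m^2 + 7*m - 4)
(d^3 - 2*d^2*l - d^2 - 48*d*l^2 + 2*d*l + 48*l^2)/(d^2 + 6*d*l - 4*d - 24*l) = (d^2 - 8*d*l - d + 8*l)/(d - 4)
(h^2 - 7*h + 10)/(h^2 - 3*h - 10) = (h - 2)/(h + 2)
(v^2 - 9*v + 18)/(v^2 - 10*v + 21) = (v - 6)/(v - 7)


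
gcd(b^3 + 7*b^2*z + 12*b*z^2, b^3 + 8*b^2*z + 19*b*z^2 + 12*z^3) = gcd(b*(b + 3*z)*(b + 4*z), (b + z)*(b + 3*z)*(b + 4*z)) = b^2 + 7*b*z + 12*z^2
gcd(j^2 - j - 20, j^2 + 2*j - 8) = j + 4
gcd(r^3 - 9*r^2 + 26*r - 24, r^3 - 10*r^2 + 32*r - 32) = r^2 - 6*r + 8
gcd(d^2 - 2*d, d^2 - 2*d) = d^2 - 2*d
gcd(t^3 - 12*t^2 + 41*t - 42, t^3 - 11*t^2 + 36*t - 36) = t^2 - 5*t + 6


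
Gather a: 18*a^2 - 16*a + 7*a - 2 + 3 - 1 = 18*a^2 - 9*a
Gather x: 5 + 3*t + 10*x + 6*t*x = 3*t + x*(6*t + 10) + 5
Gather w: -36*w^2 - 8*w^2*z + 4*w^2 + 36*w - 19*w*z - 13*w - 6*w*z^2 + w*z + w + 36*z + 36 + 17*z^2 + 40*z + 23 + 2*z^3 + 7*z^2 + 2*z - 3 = w^2*(-8*z - 32) + w*(-6*z^2 - 18*z + 24) + 2*z^3 + 24*z^2 + 78*z + 56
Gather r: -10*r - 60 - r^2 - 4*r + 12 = -r^2 - 14*r - 48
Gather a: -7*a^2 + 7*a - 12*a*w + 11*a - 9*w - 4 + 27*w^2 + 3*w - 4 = -7*a^2 + a*(18 - 12*w) + 27*w^2 - 6*w - 8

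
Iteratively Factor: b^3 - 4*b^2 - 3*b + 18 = (b + 2)*(b^2 - 6*b + 9) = (b - 3)*(b + 2)*(b - 3)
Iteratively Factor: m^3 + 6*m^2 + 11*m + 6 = (m + 3)*(m^2 + 3*m + 2) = (m + 2)*(m + 3)*(m + 1)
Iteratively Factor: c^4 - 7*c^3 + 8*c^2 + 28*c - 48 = (c - 3)*(c^3 - 4*c^2 - 4*c + 16) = (c - 3)*(c - 2)*(c^2 - 2*c - 8) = (c - 3)*(c - 2)*(c + 2)*(c - 4)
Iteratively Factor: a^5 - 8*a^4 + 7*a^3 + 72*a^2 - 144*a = (a + 3)*(a^4 - 11*a^3 + 40*a^2 - 48*a) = (a - 3)*(a + 3)*(a^3 - 8*a^2 + 16*a) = (a - 4)*(a - 3)*(a + 3)*(a^2 - 4*a) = (a - 4)^2*(a - 3)*(a + 3)*(a)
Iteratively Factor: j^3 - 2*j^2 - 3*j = (j - 3)*(j^2 + j) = (j - 3)*(j + 1)*(j)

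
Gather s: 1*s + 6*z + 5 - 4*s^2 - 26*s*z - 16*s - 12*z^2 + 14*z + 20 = -4*s^2 + s*(-26*z - 15) - 12*z^2 + 20*z + 25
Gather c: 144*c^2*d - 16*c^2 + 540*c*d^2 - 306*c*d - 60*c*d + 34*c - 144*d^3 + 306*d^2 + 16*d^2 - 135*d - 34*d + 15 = c^2*(144*d - 16) + c*(540*d^2 - 366*d + 34) - 144*d^3 + 322*d^2 - 169*d + 15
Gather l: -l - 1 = -l - 1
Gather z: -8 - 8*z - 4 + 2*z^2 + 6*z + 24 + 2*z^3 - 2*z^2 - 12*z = 2*z^3 - 14*z + 12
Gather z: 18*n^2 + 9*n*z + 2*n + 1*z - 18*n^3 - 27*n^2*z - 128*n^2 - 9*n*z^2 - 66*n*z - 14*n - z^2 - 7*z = -18*n^3 - 110*n^2 - 12*n + z^2*(-9*n - 1) + z*(-27*n^2 - 57*n - 6)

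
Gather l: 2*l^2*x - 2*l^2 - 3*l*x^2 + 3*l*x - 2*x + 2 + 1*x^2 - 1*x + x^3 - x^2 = l^2*(2*x - 2) + l*(-3*x^2 + 3*x) + x^3 - 3*x + 2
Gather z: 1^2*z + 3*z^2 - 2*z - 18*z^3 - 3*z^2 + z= -18*z^3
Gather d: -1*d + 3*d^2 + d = 3*d^2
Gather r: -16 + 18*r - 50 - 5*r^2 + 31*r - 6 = -5*r^2 + 49*r - 72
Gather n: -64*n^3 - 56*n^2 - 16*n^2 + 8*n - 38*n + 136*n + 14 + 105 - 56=-64*n^3 - 72*n^2 + 106*n + 63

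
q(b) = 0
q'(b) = 0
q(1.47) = 0.00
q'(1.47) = 0.00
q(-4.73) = 0.00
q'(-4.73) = 0.00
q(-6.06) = 0.00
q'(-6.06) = 0.00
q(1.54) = 0.00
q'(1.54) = 0.00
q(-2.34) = 0.00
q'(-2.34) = 0.00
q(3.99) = 0.00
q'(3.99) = 0.00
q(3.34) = 0.00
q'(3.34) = 0.00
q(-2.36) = 0.00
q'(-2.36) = 0.00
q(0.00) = 0.00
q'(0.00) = 0.00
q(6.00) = 0.00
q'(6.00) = 0.00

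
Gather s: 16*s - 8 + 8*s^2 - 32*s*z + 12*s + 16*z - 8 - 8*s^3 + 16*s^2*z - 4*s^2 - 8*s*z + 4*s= -8*s^3 + s^2*(16*z + 4) + s*(32 - 40*z) + 16*z - 16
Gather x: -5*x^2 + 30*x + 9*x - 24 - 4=-5*x^2 + 39*x - 28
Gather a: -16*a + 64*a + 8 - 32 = 48*a - 24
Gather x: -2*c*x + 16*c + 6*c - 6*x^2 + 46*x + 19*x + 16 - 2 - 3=22*c - 6*x^2 + x*(65 - 2*c) + 11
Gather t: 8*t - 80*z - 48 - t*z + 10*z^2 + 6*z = t*(8 - z) + 10*z^2 - 74*z - 48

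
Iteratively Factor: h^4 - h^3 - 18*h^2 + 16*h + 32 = (h + 1)*(h^3 - 2*h^2 - 16*h + 32) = (h - 2)*(h + 1)*(h^2 - 16) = (h - 4)*(h - 2)*(h + 1)*(h + 4)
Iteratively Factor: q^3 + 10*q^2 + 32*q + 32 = (q + 4)*(q^2 + 6*q + 8) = (q + 4)^2*(q + 2)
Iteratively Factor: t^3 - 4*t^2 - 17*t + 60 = (t - 3)*(t^2 - t - 20) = (t - 5)*(t - 3)*(t + 4)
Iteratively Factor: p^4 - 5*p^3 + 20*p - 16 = (p + 2)*(p^3 - 7*p^2 + 14*p - 8) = (p - 1)*(p + 2)*(p^2 - 6*p + 8) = (p - 2)*(p - 1)*(p + 2)*(p - 4)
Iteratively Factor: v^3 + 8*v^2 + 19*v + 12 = (v + 4)*(v^2 + 4*v + 3) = (v + 1)*(v + 4)*(v + 3)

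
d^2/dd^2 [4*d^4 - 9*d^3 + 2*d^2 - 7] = 48*d^2 - 54*d + 4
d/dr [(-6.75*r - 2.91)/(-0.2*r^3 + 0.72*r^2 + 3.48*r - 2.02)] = (-2.7*r^3 + 3.114*r^2 + 4.1904*r + 23.7618)/(0.04*r^6 - 0.288*r^5 - 0.8736*r^4 + 5.8192*r^3 + 9.2016*r^2 - 14.0592*r + 4.0804)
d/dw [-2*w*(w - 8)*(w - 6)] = -6*w^2 + 56*w - 96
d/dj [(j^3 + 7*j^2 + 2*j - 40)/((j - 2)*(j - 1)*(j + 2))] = 2*(-4*j^2 - 22*j - 19)/(j^4 + 2*j^3 - 3*j^2 - 4*j + 4)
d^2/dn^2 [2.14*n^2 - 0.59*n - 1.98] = 4.28000000000000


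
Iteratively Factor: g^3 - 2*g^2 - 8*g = (g - 4)*(g^2 + 2*g) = (g - 4)*(g + 2)*(g)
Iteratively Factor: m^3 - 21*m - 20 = (m - 5)*(m^2 + 5*m + 4) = (m - 5)*(m + 1)*(m + 4)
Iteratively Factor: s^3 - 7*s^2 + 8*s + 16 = (s - 4)*(s^2 - 3*s - 4) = (s - 4)*(s + 1)*(s - 4)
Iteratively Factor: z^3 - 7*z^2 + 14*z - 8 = (z - 2)*(z^2 - 5*z + 4) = (z - 2)*(z - 1)*(z - 4)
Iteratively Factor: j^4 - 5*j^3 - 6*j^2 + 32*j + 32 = (j + 2)*(j^3 - 7*j^2 + 8*j + 16) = (j - 4)*(j + 2)*(j^2 - 3*j - 4) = (j - 4)^2*(j + 2)*(j + 1)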